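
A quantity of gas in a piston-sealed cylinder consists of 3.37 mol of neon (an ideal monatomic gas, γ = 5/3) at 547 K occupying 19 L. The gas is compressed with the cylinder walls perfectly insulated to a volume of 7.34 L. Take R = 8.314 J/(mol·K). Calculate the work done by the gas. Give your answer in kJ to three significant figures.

Adiabatic: TV^(γ−1) = const with γ = 5/3.
T₂ = T₁ (V₁/V₂)^(γ−1) = 547 × (19/7.34)^0.667 = 547 × 1.885 = 1031 K.
W_by = nCᵥ(T₁ − T₂) = (3.37)(12.47)(547 − 1031) = -20351 J.

W ≈ -20.4 kJ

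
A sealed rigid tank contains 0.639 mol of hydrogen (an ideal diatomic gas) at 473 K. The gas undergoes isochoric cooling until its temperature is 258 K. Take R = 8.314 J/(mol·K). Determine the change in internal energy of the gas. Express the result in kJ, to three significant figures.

Constant volume ⇒ W = 0, so Q = ΔU = nCᵥΔT with Cᵥ = 5R/2 = 20.79 J/(mol·K).
ΔU = (0.639)(20.79)(258 − 473) = -2856 J.

ΔU ≈ -2.86 kJ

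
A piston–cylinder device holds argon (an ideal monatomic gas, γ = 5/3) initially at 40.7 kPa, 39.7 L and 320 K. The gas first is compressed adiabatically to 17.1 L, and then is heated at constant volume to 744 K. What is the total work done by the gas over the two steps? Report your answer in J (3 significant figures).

Step 1 (adiabatic): W = (P₁V₁ − P₂V₂)/(γ−1) = (1616 − 2833)/0.667 = -1826 J.
Step 2 (isochoric): W = 0 (constant volume).
W_total = -1826 + 0 = -1826 J.

W_total ≈ -1830 J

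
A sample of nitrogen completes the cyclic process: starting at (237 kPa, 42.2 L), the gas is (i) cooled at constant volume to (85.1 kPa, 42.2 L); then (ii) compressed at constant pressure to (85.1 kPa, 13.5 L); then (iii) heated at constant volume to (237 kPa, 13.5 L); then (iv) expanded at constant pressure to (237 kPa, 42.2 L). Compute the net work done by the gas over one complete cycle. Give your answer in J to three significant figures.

Constant-volume legs do no work.
W(ii) = (85.1)(13.5 − 42.2) = -2442 J; W(iv) = (237)(42.2 − 13.5) = 6802 J.
W_net = -2442 + 6802 = 4360 J (the clockwise enclosed area).

W_net ≈ 4360 J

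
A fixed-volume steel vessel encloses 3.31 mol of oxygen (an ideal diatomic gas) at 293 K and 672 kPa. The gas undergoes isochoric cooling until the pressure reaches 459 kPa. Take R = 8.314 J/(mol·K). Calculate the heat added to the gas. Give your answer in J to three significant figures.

Constant volume ⇒ W = 0, so Q = ΔU = nCᵥΔT with Cᵥ = 5R/2 = 20.79 J/(mol·K).
At constant V, T₂/T₁ = P₂/P₁ ⇒ ΔT = T₁(P₂/P₁ − 1) = 293·(459/672 − 1) = -92.87 K.
ΔU = (3.31)(20.79)(-92.87) = -6389 J.

Q ≈ -6390 J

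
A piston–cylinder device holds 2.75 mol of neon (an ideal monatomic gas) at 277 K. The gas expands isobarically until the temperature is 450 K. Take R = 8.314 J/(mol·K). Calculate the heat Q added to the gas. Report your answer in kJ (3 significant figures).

Isobaric: W = nRΔT = (2.75)(8.314)(173) = 3955 J.
ΔU = nCᵥΔT with Cᵥ = 3R/2: ΔU = (2.75)(12.47)(173) = 5933 J.
Q = ΔU + W = 5933 + 3955 = 9888 J.

Q ≈ 9.89 kJ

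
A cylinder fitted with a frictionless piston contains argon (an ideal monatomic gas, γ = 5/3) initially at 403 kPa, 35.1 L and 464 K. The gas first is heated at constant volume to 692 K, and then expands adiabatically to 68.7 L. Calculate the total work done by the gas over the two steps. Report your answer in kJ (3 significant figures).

Step 1 (isochoric): W = 0 (constant volume).
After step 1: P = 601 kPa (V unchanged).
Step 2 (adiabatic): W = (P₁V₁ − P₂V₂)/(γ−1) = (21096 − 13482)/0.667 = 11420 J.
W_total = 0 + 11420 = 11420 J.

W_total ≈ 11.4 kJ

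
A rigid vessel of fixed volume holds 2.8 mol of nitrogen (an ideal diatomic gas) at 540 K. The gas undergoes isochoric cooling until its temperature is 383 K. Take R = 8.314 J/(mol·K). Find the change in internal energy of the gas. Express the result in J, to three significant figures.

Constant volume ⇒ W = 0, so Q = ΔU = nCᵥΔT with Cᵥ = 5R/2 = 20.79 J/(mol·K).
ΔU = (2.8)(20.79)(383 − 540) = -9137 J.

ΔU ≈ -9140 J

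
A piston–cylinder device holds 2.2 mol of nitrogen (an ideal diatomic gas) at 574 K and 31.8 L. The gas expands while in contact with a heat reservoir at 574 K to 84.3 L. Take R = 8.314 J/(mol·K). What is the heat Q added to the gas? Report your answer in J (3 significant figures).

Isothermal ⇒ ΔU = 0, so Q = W = nRT ln(V₂/V₁).
Q = (2.2)(8.314)(574) ln(84.3/31.8) = 10499 × 0.9749 = 10236 J.

Q ≈ 10200 J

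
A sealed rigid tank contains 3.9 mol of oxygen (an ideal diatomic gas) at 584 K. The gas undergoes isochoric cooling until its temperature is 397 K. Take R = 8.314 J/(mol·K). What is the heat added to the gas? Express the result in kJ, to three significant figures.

Q ≈ -15.2 kJ

Constant volume ⇒ W = 0, so Q = ΔU = nCᵥΔT with Cᵥ = 5R/2 = 20.79 J/(mol·K).
ΔU = (3.9)(20.79)(397 − 584) = -15159 J.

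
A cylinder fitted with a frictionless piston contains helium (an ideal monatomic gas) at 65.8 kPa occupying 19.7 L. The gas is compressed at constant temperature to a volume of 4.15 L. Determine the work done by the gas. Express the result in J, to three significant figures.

Isothermal: W = nRT ln(V₂/V₁) = P₁V₁ ln(V₂/V₁).
P₁V₁ = (65.8 kPa)(19.7 L) = 1296 J.
W = 1296 × ln(4.15/19.7) = 1296 × -1.558
W_by_gas = -2019 J.

W ≈ -2020 J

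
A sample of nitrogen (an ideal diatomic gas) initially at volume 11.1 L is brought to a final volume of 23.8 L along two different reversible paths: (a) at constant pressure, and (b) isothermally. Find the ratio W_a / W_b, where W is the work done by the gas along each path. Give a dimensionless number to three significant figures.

W_a / W_b ≈ 1.50

Path (a) isobaric: W = P₁(V₂ − V₁) → W_a/(P₁V₁) = 1.144.
Path (b) isothermal: W = P₁V₁ ln(V₂/V₁) → W_b/(P₁V₁) = 0.7627.
W_a / W_b = 1.144 / 0.7627 = 1.5.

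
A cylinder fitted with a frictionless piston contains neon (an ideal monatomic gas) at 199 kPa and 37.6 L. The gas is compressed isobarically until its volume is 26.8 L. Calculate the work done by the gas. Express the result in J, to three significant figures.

Isobaric: W = P ΔV.
W = (199 kPa)(26.8 − 37.6 L) = (199)(-10.8) = -2149 J.

W ≈ -2150 J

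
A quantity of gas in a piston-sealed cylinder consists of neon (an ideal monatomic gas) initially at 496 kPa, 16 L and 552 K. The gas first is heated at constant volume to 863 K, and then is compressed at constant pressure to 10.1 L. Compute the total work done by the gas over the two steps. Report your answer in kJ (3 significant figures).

Step 1 (isochoric): W = 0 (constant volume).
After step 1: P = 775.4 kPa (V unchanged).
Step 2 (isobaric): W = PΔV = (775.4 kPa)(10.1 − 16 L) = -4575 J.
W_total = 0 − 4575 = -4575 J.

W_total ≈ -4.58 kJ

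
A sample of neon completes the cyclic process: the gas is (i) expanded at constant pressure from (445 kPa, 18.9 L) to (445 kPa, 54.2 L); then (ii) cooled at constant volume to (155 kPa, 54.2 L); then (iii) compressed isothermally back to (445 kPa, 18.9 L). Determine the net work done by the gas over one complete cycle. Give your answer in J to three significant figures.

W_net ≈ 6860 J

Leg (i): W = PΔV = (445)(54.2 − 18.9) = 15709 J.
Leg (ii): W = 0.
Leg (iii): W = PᵢVᵢ ln(V_f/Vᵢ) = (8401) ln(18.9/54.2) = -8851 J.
W_net = 15709 − 8851 = 6858 J.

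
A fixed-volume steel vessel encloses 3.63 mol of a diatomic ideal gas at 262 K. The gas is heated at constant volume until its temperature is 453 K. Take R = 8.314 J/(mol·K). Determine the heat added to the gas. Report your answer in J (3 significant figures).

Constant volume ⇒ W = 0, so Q = ΔU = nCᵥΔT with Cᵥ = 5R/2 = 20.79 J/(mol·K).
ΔU = (3.63)(20.79)(453 − 262) = 14411 J.

Q ≈ 14400 J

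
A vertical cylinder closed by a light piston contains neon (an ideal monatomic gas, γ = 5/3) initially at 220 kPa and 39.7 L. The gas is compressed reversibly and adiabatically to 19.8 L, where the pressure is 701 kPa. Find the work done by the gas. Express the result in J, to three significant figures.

W ≈ -7720 J

Adiabatic: W = (P₁V₁ − P₂V₂)/(γ − 1) with γ = 5/3.
P₁V₁ = 8734 J, P₂V₂ = 13880 J.
W = (8734 − 13880) / 0.6667 = -7719 J.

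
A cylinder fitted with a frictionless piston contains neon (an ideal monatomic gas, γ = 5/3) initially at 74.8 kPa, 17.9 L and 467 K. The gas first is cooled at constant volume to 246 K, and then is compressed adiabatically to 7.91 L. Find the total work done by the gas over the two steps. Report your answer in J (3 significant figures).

W_total ≈ -766 J

Step 1 (isochoric): W = 0 (constant volume).
After step 1: P = 39.4 kPa (V unchanged).
Step 2 (adiabatic): W = (P₁V₁ − P₂V₂)/(γ−1) = (705.3 − 1216)/0.667 = -765.6 J.
W_total = 0 − 765.6 = -765.6 J.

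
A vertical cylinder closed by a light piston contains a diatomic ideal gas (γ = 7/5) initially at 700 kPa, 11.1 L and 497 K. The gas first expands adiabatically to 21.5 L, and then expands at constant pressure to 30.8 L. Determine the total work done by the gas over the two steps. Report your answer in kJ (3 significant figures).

Step 1 (adiabatic): W = (P₁V₁ − P₂V₂)/(γ−1) = (7770 − 5965)/0.4 = 4514 J.
After step 1: P = 277.4 kPa, V = 21.5 L, T = 381.5 K.
Step 2 (isobaric): W = PΔV = (277.4 kPa)(30.8 − 21.5 L) = 2580 J.
W_total = 4514 + 2580 = 7094 J.

W_total ≈ 7.09 kJ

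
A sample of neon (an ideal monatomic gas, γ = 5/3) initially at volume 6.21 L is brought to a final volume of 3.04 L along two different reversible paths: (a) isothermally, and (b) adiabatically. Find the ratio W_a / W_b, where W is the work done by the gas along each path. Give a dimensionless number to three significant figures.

Path (a) isothermal: W = P₁V₁ ln(V₂/V₁) → W_a/(P₁V₁) = -0.7143.
Path (b) adiabatic: W = P₁V₁(1 − (V₁/V₂)^(γ−1))/(γ−1) → W_b/(P₁V₁) = -0.9149.
W_a / W_b = -0.7143 / -0.9149 = 0.7807.

W_a / W_b ≈ 0.781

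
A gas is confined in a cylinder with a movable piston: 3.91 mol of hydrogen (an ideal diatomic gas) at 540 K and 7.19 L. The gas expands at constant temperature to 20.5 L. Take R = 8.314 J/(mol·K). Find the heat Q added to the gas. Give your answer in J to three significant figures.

Isothermal ⇒ ΔU = 0, so Q = W = nRT ln(V₂/V₁).
Q = (3.91)(8.314)(540) ln(20.5/7.19) = 17554 × 1.048 = 18392 J.

Q ≈ 18400 J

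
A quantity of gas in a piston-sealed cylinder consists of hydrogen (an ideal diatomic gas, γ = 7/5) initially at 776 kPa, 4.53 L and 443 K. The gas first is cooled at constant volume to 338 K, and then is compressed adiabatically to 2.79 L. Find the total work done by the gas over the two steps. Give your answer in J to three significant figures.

W_total ≈ -1430 J

Step 1 (isochoric): W = 0 (constant volume).
After step 1: P = 592.1 kPa (V unchanged).
Step 2 (adiabatic): W = (P₁V₁ − P₂V₂)/(γ−1) = (2682 − 3256)/0.4 = -1435 J.
W_total = 0 − 1435 = -1435 J.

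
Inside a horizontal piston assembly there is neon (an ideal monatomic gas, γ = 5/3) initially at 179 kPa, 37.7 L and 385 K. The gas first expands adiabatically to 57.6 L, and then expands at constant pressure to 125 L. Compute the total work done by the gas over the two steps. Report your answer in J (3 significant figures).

W_total ≈ 8440 J

Step 1 (adiabatic): W = (P₁V₁ − P₂V₂)/(γ−1) = (6748 − 5087)/0.667 = 2492 J.
After step 1: P = 88.32 kPa, V = 57.6 L, T = 290.2 K.
Step 2 (isobaric): W = PΔV = (88.32 kPa)(125 − 57.6 L) = 5953 J.
W_total = 2492 + 5953 = 8444 J.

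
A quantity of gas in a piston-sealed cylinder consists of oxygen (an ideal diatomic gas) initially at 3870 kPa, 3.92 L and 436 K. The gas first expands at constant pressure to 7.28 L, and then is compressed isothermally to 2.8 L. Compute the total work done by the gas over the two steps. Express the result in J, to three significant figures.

W_total ≈ -13900 J

Step 1 (isobaric): W = PΔV = (3870 kPa)(7.28 − 3.92 L) = 13003 J.
After step 1: P = 3870 kPa, V = 7.28 L, T = 809.7 K.
Step 2 (isothermal): W = P₁V₁ ln(V₂/V₁) = (28174) ln(2.8/7.28) = -26920 J.
W_total = 13003 − 26920 = -13917 J.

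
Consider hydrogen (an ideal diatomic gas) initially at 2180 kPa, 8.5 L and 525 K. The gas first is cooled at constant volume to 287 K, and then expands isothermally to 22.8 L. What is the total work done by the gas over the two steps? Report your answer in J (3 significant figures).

Step 1 (isochoric): W = 0 (constant volume).
After step 1: P = 1192 kPa (V unchanged).
Step 2 (isothermal): W = P₁V₁ ln(V₂/V₁) = (10130) ln(22.8/8.5) = 9995 J.
W_total = 0 + 9995 = 9995 J.

W_total ≈ 9990 J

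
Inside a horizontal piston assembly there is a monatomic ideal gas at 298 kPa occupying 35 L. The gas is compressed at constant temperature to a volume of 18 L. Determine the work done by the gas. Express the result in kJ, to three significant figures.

Isothermal: W = nRT ln(V₂/V₁) = P₁V₁ ln(V₂/V₁).
P₁V₁ = (298 kPa)(35 L) = 10430 J.
W = 10430 × ln(18/35) = 10430 × -0.665
W_by_gas = -6936 J.

W ≈ -6.94 kJ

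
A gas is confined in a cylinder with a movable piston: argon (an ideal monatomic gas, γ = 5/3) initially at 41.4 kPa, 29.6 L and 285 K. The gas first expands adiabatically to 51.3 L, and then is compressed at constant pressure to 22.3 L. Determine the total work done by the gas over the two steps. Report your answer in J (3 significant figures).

W_total ≈ 84.0 J

Step 1 (adiabatic): W = (P₁V₁ − P₂V₂)/(γ−1) = (1225 − 849.3)/0.667 = 564.2 J.
After step 1: P = 16.56 kPa, V = 51.3 L, T = 197.5 K.
Step 2 (isobaric): W = PΔV = (16.56 kPa)(22.3 − 51.3 L) = -480.1 J.
W_total = 564.2 − 480.1 = 84.04 J.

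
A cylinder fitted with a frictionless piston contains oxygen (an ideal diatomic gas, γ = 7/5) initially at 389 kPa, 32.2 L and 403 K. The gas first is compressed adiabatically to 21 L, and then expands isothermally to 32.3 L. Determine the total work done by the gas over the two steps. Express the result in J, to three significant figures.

W_total ≈ 559 J

Step 1 (adiabatic): W = (P₁V₁ − P₂V₂)/(γ−1) = (12526 − 14861)/0.4 = -5839 J.
After step 1: P = 707.7 kPa, V = 21 L, T = 478.1 K.
Step 2 (isothermal): W = P₁V₁ ln(V₂/V₁) = (14861) ln(32.3/21) = 6399 J.
W_total = -5839 + 6399 = 559.5 J.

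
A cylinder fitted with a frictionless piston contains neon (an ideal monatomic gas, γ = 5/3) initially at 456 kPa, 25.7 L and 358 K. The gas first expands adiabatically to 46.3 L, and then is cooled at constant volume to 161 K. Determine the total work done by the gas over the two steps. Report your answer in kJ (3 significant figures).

Step 1 (adiabatic): W = (P₁V₁ − P₂V₂)/(γ−1) = (11719 − 7915)/0.667 = 5706 J.
Step 2 (isochoric): W = 0 (constant volume).
W_total = 5706 + 0 = 5706 J.

W_total ≈ 5.71 kJ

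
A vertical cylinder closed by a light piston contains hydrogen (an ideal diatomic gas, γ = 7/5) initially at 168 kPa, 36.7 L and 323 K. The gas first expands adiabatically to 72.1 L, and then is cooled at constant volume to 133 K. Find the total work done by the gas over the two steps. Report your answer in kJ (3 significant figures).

Step 1 (adiabatic): W = (P₁V₁ − P₂V₂)/(γ−1) = (6166 − 4706)/0.4 = 3649 J.
Step 2 (isochoric): W = 0 (constant volume).
W_total = 3649 + 0 = 3649 J.

W_total ≈ 3.65 kJ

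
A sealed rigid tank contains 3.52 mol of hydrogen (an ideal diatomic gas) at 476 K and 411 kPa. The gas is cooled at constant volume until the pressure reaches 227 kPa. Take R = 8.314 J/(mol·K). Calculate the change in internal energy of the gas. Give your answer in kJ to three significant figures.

ΔU ≈ -15.6 kJ

Constant volume ⇒ W = 0, so Q = ΔU = nCᵥΔT with Cᵥ = 5R/2 = 20.79 J/(mol·K).
At constant V, T₂/T₁ = P₂/P₁ ⇒ ΔT = T₁(P₂/P₁ − 1) = 476·(227/411 − 1) = -213.1 K.
ΔU = (3.52)(20.79)(-213.1) = -15591 J.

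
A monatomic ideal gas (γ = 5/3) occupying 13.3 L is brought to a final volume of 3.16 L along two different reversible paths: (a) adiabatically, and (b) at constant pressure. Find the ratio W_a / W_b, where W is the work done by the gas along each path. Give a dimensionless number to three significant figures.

W_a / W_b ≈ 3.16

Path (a) adiabatic: W = P₁V₁(1 − (V₁/V₂)^(γ−1))/(γ−1) → W_a/(P₁V₁) = -2.41.
Path (b) isobaric: W = P₁(V₂ − V₁) → W_b/(P₁V₁) = -0.7624.
W_a / W_b = -2.41 / -0.7624 = 3.161.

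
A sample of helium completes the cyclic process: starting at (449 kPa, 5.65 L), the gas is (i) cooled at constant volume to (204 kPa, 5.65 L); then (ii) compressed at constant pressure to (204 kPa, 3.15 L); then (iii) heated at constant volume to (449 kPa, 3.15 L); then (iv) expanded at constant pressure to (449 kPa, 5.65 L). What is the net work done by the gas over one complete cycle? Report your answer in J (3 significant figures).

W_net ≈ 613 J

Constant-volume legs do no work.
W(ii) = (204)(3.15 − 5.65) = -510 J; W(iv) = (449)(5.65 − 3.15) = 1123 J.
W_net = -510 + 1123 = 612.5 J (the clockwise enclosed area).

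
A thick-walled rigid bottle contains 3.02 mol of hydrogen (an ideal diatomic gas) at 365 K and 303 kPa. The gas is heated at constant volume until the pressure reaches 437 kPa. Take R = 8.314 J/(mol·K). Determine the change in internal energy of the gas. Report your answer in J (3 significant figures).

Constant volume ⇒ W = 0, so Q = ΔU = nCᵥΔT with Cᵥ = 5R/2 = 20.79 J/(mol·K).
At constant V, T₂/T₁ = P₂/P₁ ⇒ ΔT = T₁(P₂/P₁ − 1) = 365·(437/303 − 1) = 161.4 K.
ΔU = (3.02)(20.79)(161.4) = 10132 J.

ΔU ≈ 10100 J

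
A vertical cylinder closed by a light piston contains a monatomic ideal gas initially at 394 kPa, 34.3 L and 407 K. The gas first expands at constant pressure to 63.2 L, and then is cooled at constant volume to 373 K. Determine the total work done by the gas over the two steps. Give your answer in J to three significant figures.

W_total ≈ 11400 J

Step 1 (isobaric): W = PΔV = (394 kPa)(63.2 − 34.3 L) = 11387 J.
Step 2 (isochoric): W = 0 (constant volume).
W_total = 11387 + 0 = 11387 J.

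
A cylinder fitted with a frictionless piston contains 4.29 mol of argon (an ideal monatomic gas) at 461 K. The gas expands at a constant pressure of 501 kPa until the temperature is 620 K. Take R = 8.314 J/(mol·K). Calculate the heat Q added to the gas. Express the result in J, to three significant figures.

Q ≈ 14200 J

Isobaric: W = nRΔT = (4.29)(8.314)(159) = 5671 J.
ΔU = nCᵥΔT with Cᵥ = 3R/2: ΔU = (4.29)(12.47)(159) = 8507 J.
Q = ΔU + W = 8507 + 5671 = 14178 J.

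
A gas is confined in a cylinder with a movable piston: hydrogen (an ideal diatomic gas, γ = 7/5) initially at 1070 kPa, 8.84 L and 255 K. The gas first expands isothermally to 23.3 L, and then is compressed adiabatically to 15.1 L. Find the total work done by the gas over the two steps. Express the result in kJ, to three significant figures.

W_total ≈ 4.69 kJ

Step 1 (isothermal): W = P₁V₁ ln(V₂/V₁) = (9459) ln(23.3/8.84) = 9167 J.
After step 1: P = 406 kPa, V = 23.3 L, T = 255 K.
Step 2 (adiabatic): W = (P₁V₁ − P₂V₂)/(γ−1) = (9459 − 11251)/0.4 = -4480 J.
W_total = 9167 − 4480 = 4687 J.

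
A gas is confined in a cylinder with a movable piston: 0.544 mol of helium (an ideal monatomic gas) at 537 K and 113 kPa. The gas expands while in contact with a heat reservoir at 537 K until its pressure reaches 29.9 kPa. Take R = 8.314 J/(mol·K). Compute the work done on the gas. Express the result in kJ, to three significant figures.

W ≈ -3.23 kJ

Isothermal process: W = nRT ln(V₂/V₁) = nRT ln(P₁/P₂).
W = (0.544)(8.314)(537) × ln(113/29.9)
  = 2429 × ln(3.779) = 2429 × 1.33
W_by_gas = 3229 J; work on gas = −W_by = -3229 J.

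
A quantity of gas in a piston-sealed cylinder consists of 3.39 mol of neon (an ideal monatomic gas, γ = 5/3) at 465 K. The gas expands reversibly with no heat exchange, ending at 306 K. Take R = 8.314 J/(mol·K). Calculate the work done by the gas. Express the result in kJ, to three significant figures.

Adiabatic ⇒ Q = 0, so W_by = −ΔU = nCᵥ(T₁ − T₂).
Cᵥ = 3R/2 = 12.47 J/(mol·K).
W = (3.39)(12.47)(465 − 306) = 6722 J.

W ≈ 6.72 kJ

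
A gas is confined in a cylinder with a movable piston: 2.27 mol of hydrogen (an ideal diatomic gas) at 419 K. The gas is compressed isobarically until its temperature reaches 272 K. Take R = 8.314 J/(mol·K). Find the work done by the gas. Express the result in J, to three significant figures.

Isobaric: W = P ΔV = nR ΔT.
W = (2.27)(8.314)(272 − 419) = -2774 J.

W ≈ -2770 J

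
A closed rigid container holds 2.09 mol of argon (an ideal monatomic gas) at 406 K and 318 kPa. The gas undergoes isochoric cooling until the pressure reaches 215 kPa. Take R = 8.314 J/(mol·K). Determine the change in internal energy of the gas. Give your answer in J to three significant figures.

Constant volume ⇒ W = 0, so Q = ΔU = nCᵥΔT with Cᵥ = 3R/2 = 12.47 J/(mol·K).
At constant V, T₂/T₁ = P₂/P₁ ⇒ ΔT = T₁(P₂/P₁ − 1) = 406·(215/318 − 1) = -131.5 K.
ΔU = (2.09)(12.47)(-131.5) = -3428 J.

ΔU ≈ -3430 J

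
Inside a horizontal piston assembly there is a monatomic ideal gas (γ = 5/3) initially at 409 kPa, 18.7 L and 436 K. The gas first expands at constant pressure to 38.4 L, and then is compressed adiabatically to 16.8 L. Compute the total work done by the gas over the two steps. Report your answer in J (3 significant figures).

Step 1 (isobaric): W = PΔV = (409 kPa)(38.4 − 18.7 L) = 8057 J.
After step 1: P = 409 kPa, V = 38.4 L, T = 895.3 K.
Step 2 (adiabatic): W = (P₁V₁ − P₂V₂)/(γ−1) = (15706 − 27252)/0.667 = -17320 J.
W_total = 8057 − 17320 = -9263 J.

W_total ≈ -9260 J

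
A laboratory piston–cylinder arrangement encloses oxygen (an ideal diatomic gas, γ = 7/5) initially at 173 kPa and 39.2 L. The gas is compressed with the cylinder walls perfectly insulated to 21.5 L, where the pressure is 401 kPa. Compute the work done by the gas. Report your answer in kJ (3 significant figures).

Adiabatic: W = (P₁V₁ − P₂V₂)/(γ − 1) with γ = 7/5.
P₁V₁ = 6782 J, P₂V₂ = 8622 J.
W = (6782 − 8622) / 0.4 = -4600 J.

W ≈ -4.60 kJ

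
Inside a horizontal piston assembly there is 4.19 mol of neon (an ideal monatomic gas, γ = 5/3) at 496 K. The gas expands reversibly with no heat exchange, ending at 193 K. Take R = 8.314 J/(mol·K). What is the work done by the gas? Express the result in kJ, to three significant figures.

W ≈ 15.8 kJ

Adiabatic ⇒ Q = 0, so W_by = −ΔU = nCᵥ(T₁ − T₂).
Cᵥ = 3R/2 = 12.47 J/(mol·K).
W = (4.19)(12.47)(496 − 193) = 15833 J.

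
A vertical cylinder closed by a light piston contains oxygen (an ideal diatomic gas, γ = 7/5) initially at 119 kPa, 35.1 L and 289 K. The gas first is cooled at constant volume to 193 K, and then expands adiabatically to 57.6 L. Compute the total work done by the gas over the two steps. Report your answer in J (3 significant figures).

W_total ≈ 1250 J

Step 1 (isochoric): W = 0 (constant volume).
After step 1: P = 79.47 kPa (V unchanged).
Step 2 (adiabatic): W = (P₁V₁ − P₂V₂)/(γ−1) = (2789 − 2288)/0.4 = 1253 J.
W_total = 0 + 1253 = 1253 J.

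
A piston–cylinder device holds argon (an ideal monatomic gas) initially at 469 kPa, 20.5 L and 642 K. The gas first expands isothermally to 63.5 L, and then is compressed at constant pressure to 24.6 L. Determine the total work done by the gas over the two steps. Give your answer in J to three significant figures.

Step 1 (isothermal): W = P₁V₁ ln(V₂/V₁) = (9614) ln(63.5/20.5) = 10870 J.
After step 1: P = 151.4 kPa, V = 63.5 L, T = 642 K.
Step 2 (isobaric): W = PΔV = (151.4 kPa)(24.6 − 63.5 L) = -5890 J.
W_total = 10870 − 5890 = 4980 J.

W_total ≈ 4980 J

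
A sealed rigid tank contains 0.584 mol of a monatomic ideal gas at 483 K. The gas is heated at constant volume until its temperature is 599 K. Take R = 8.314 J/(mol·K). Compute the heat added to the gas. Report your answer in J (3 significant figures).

Q ≈ 845 J

Constant volume ⇒ W = 0, so Q = ΔU = nCᵥΔT with Cᵥ = 3R/2 = 12.47 J/(mol·K).
ΔU = (0.584)(12.47)(599 − 483) = 844.8 J.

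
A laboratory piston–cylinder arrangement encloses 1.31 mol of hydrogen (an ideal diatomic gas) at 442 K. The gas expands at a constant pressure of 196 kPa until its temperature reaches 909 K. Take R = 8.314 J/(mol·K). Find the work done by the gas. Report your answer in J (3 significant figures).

W ≈ 5090 J

Isobaric: W = P ΔV = nR ΔT.
W = (1.31)(8.314)(909 − 442) = 5086 J.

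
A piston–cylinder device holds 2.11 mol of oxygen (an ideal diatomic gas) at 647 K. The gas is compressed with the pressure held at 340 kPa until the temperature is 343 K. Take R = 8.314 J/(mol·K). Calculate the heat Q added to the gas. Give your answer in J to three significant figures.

Isobaric: W = nRΔT = (2.11)(8.314)(-304) = -5333 J.
ΔU = nCᵥΔT with Cᵥ = 5R/2: ΔU = (2.11)(20.79)(-304) = -13332 J.
Q = ΔU + W = -13332 − 5333 = -18665 J.

Q ≈ -18700 J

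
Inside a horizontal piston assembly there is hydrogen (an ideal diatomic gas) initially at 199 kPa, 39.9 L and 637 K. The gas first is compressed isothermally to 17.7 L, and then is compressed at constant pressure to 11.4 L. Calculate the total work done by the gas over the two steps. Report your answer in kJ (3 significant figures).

W_total ≈ -9.28 kJ

Step 1 (isothermal): W = P₁V₁ ln(V₂/V₁) = (7940) ln(17.7/39.9) = -6454 J.
After step 1: P = 448.6 kPa, V = 17.7 L, T = 637 K.
Step 2 (isobaric): W = PΔV = (448.6 kPa)(11.4 − 17.7 L) = -2826 J.
W_total = -6454 − 2826 = -9280 J.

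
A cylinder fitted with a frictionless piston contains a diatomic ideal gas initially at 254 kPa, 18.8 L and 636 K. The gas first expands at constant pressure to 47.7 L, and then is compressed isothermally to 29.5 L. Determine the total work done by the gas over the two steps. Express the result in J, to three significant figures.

W_total ≈ 1520 J

Step 1 (isobaric): W = PΔV = (254 kPa)(47.7 − 18.8 L) = 7341 J.
After step 1: P = 254 kPa, V = 47.7 L, T = 1614 K.
Step 2 (isothermal): W = P₁V₁ ln(V₂/V₁) = (12116) ln(29.5/47.7) = -5822 J.
W_total = 7341 − 5822 = 1518 J.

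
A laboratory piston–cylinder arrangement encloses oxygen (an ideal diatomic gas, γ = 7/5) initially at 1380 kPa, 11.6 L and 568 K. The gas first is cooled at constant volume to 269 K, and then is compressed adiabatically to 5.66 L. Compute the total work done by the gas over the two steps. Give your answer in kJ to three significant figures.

Step 1 (isochoric): W = 0 (constant volume).
After step 1: P = 653.6 kPa (V unchanged).
Step 2 (adiabatic): W = (P₁V₁ − P₂V₂)/(γ−1) = (7581 − 10102)/0.4 = -6301 J.
W_total = 0 − 6301 = -6301 J.

W_total ≈ -6.30 kJ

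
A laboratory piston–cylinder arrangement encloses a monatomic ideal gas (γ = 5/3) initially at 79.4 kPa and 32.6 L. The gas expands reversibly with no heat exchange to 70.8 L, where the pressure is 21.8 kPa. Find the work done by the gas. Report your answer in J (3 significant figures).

Adiabatic: W = (P₁V₁ − P₂V₂)/(γ − 1) with γ = 5/3.
P₁V₁ = 2588 J, P₂V₂ = 1543 J.
W = (2588 − 1543) / 0.6667 = 1568 J.

W ≈ 1570 J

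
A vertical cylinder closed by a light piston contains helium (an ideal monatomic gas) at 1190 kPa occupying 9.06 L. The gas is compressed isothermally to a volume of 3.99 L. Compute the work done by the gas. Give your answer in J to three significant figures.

Isothermal: W = nRT ln(V₂/V₁) = P₁V₁ ln(V₂/V₁).
P₁V₁ = (1190 kPa)(9.06 L) = 10781 J.
W = 10781 × ln(3.99/9.06) = 10781 × -0.8201
W_by_gas = -8842 J.

W ≈ -8840 J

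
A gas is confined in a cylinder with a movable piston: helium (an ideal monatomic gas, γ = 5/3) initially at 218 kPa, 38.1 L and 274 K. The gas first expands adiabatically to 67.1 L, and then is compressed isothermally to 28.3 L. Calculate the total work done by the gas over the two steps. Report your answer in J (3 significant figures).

Step 1 (adiabatic): W = (P₁V₁ − P₂V₂)/(γ−1) = (8306 − 5695)/0.667 = 3916 J.
After step 1: P = 84.88 kPa, V = 67.1 L, T = 187.9 K.
Step 2 (isothermal): W = P₁V₁ ln(V₂/V₁) = (5695) ln(28.3/67.1) = -4917 J.
W_total = 3916 − 4917 = -1001 J.

W_total ≈ -1000 J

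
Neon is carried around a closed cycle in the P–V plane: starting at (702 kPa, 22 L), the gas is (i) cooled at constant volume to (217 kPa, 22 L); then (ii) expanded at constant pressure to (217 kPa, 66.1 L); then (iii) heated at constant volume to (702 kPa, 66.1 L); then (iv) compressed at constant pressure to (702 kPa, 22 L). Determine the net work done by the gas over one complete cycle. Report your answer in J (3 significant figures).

W_net ≈ -21400 J

Constant-volume legs do no work.
W(ii) = (217)(66.1 − 22) = 9570 J; W(iv) = (702)(22 − 66.1) = -30958 J.
W_net = 9570 − 30958 = -21388 J (the counter-clockwise enclosed area).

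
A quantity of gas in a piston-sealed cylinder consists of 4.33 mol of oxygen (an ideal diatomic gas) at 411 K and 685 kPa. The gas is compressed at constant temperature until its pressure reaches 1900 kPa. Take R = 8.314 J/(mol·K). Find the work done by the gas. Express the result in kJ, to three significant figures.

W ≈ -15.1 kJ

Isothermal process: W = nRT ln(V₂/V₁) = nRT ln(P₁/P₂).
W = (4.33)(8.314)(411) × ln(685/1900)
  = 14796 × ln(0.3605) = 14796 × -1.02
W_by_gas = -15095 J.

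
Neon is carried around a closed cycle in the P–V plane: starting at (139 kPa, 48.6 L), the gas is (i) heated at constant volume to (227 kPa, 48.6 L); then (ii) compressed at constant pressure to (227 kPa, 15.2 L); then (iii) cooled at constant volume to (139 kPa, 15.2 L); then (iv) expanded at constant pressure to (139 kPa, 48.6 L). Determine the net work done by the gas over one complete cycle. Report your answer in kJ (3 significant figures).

W_net ≈ -2.94 kJ

Constant-volume legs do no work.
W(ii) = (227)(15.2 − 48.6) = -7582 J; W(iv) = (139)(48.6 − 15.2) = 4643 J.
W_net = -7582 + 4643 = -2939 J (the counter-clockwise enclosed area).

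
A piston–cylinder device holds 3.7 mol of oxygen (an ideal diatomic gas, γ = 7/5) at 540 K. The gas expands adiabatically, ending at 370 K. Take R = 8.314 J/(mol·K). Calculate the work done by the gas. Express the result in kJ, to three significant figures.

Adiabatic ⇒ Q = 0, so W_by = −ΔU = nCᵥ(T₁ − T₂).
Cᵥ = 5R/2 = 20.79 J/(mol·K).
W = (3.7)(20.79)(540 − 370) = 13074 J.

W ≈ 13.1 kJ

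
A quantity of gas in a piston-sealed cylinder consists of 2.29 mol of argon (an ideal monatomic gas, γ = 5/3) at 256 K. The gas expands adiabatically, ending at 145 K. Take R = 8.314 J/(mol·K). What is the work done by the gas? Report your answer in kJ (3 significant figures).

Adiabatic ⇒ Q = 0, so W_by = −ΔU = nCᵥ(T₁ − T₂).
Cᵥ = 3R/2 = 12.47 J/(mol·K).
W = (2.29)(12.47)(256 − 145) = 3170 J.

W ≈ 3.17 kJ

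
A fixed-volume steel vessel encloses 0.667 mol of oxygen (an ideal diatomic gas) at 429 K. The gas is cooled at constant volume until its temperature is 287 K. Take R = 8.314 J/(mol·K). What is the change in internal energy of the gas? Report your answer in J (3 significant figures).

Constant volume ⇒ W = 0, so Q = ΔU = nCᵥΔT with Cᵥ = 5R/2 = 20.79 J/(mol·K).
ΔU = (0.667)(20.79)(287 − 429) = -1969 J.

ΔU ≈ -1970 J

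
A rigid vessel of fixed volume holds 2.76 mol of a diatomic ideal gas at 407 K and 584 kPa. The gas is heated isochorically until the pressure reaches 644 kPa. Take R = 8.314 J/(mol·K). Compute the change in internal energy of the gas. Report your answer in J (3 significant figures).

Constant volume ⇒ W = 0, so Q = ΔU = nCᵥΔT with Cᵥ = 5R/2 = 20.79 J/(mol·K).
At constant V, T₂/T₁ = P₂/P₁ ⇒ ΔT = T₁(P₂/P₁ − 1) = 407·(644/584 − 1) = 41.82 K.
ΔU = (2.76)(20.79)(41.82) = 2399 J.

ΔU ≈ 2400 J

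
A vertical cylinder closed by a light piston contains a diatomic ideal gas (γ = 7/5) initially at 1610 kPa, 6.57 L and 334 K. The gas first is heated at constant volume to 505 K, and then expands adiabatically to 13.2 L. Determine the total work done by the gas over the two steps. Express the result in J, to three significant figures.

W_total ≈ 9740 J

Step 1 (isochoric): W = 0 (constant volume).
After step 1: P = 2434 kPa (V unchanged).
Step 2 (adiabatic): W = (P₁V₁ − P₂V₂)/(γ−1) = (15993 − 12099)/0.4 = 9737 J.
W_total = 0 + 9737 = 9737 J.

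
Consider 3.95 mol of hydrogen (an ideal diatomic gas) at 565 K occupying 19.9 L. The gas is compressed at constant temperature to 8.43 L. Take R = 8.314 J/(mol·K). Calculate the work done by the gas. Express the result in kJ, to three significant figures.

Isothermal: W = nRT ln(V₂/V₁).
W = (3.95)(8.314)(565) × ln(8.43/19.9)
  = 18555 × -0.8589
W_by_gas = -15937 J.

W ≈ -15.9 kJ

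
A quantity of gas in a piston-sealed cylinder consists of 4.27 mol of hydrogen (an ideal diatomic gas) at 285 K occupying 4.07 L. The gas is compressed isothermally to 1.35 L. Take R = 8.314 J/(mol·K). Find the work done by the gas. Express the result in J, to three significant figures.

W ≈ -11200 J

Isothermal: W = nRT ln(V₂/V₁).
W = (4.27)(8.314)(285) × ln(1.35/4.07)
  = 10118 × -1.104
W_by_gas = -11165 J.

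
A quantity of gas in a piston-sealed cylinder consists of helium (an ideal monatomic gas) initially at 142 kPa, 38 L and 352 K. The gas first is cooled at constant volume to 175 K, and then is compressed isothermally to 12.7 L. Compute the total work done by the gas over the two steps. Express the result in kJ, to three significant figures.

W_total ≈ -2.94 kJ

Step 1 (isochoric): W = 0 (constant volume).
After step 1: P = 70.6 kPa (V unchanged).
Step 2 (isothermal): W = P₁V₁ ln(V₂/V₁) = (2683) ln(12.7/38) = -2940 J.
W_total = 0 − 2940 = -2940 J.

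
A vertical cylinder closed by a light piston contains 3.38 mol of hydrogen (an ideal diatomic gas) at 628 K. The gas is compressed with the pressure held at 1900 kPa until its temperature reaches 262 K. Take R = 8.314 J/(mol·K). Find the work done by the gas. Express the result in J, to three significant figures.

W ≈ -10300 J

Isobaric: W = P ΔV = nR ΔT.
W = (3.38)(8.314)(262 − 628) = -10285 J.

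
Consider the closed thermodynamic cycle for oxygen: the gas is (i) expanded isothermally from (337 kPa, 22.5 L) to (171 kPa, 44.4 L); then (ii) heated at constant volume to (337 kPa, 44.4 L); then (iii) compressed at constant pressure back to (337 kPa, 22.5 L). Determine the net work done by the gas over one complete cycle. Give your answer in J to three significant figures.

W_net ≈ -2230 J

Leg (i): W = PᵢVᵢ ln(V_f/Vᵢ) = (7582) ln(44.4/22.5) = 5154 J.
Leg (ii): W = 0.
Leg (iii): W = PΔV = (337)(22.5 − 44.4) = -7380 J.
W_net = 5154 − 7380 = -2226 J.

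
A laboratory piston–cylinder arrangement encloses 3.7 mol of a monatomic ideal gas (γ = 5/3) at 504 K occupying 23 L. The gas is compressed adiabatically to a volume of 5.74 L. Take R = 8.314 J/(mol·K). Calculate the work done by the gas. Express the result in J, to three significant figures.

Adiabatic: TV^(γ−1) = const with γ = 5/3.
T₂ = T₁ (V₁/V₂)^(γ−1) = 504 × (23/5.74)^0.667 = 504 × 2.523 = 1271 K.
W_by = nCᵥ(T₁ − T₂) = (3.7)(12.47)(504 − 1271) = -35413 J.

W ≈ -35400 J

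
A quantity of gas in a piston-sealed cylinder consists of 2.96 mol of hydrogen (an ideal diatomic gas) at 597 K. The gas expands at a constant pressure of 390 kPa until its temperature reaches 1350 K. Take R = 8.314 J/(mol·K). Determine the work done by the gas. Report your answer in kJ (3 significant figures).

W ≈ 18.5 kJ

Isobaric: W = P ΔV = nR ΔT.
W = (2.96)(8.314)(1350 − 597) = 18531 J.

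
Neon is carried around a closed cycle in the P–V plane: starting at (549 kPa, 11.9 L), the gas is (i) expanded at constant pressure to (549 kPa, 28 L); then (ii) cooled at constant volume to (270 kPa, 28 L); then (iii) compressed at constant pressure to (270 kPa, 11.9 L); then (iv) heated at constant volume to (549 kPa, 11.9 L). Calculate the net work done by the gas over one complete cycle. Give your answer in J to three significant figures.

W_net ≈ 4490 J

Constant-volume legs do no work.
W(i) = (549)(28 − 11.9) = 8839 J; W(iii) = (270)(11.9 − 28) = -4347 J.
W_net = 8839 − 4347 = 4492 J (the clockwise enclosed area).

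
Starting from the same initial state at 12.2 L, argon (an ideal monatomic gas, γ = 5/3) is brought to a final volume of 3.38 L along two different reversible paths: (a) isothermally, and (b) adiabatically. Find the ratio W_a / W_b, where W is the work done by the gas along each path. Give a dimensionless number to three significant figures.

Path (a) isothermal: W = P₁V₁ ln(V₂/V₁) → W_a/(P₁V₁) = -1.284.
Path (b) adiabatic: W = P₁V₁(1 − (V₁/V₂)^(γ−1))/(γ−1) → W_b/(P₁V₁) = -2.03.
W_a / W_b = -1.284 / -2.03 = 0.6324.

W_a / W_b ≈ 0.632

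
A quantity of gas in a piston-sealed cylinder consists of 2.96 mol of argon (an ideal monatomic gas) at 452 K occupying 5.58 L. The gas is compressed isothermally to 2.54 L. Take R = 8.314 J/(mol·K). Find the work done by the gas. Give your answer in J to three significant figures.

W ≈ -8750 J

Isothermal: W = nRT ln(V₂/V₁).
W = (2.96)(8.314)(452) × ln(2.54/5.58)
  = 11123 × -0.787
W_by_gas = -8754 J.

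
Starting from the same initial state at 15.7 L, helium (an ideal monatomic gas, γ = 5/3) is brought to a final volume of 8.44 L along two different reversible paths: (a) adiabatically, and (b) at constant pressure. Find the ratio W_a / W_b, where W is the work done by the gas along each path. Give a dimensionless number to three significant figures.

Path (a) adiabatic: W = P₁V₁(1 − (V₁/V₂)^(γ−1))/(γ−1) → W_a/(P₁V₁) = -0.7688.
Path (b) isobaric: W = P₁(V₂ − V₁) → W_b/(P₁V₁) = -0.4624.
W_a / W_b = -0.7688 / -0.4624 = 1.663.

W_a / W_b ≈ 1.66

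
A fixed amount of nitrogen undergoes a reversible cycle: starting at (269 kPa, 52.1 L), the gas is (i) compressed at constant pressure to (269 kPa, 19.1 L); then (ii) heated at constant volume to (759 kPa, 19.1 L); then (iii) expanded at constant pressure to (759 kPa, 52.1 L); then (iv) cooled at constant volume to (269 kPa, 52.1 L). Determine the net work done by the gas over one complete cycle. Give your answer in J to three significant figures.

Constant-volume legs do no work.
W(i) = (269)(19.1 − 52.1) = -8877 J; W(iii) = (759)(52.1 − 19.1) = 25047 J.
W_net = -8877 + 25047 = 16170 J (the clockwise enclosed area).

W_net ≈ 16200 J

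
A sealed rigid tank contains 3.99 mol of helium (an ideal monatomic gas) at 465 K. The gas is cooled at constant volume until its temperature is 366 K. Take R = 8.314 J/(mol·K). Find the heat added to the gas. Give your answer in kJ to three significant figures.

Constant volume ⇒ W = 0, so Q = ΔU = nCᵥΔT with Cᵥ = 3R/2 = 12.47 J/(mol·K).
ΔU = (3.99)(12.47)(366 − 465) = -4926 J.

Q ≈ -4.93 kJ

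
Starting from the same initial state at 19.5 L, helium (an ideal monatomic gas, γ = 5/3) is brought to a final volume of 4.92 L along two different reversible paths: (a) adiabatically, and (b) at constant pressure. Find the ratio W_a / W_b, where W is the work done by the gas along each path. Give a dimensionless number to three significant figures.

Path (a) adiabatic: W = P₁V₁(1 − (V₁/V₂)^(γ−1))/(γ−1) → W_a/(P₁V₁) = -2.257.
Path (b) isobaric: W = P₁(V₂ − V₁) → W_b/(P₁V₁) = -0.7477.
W_a / W_b = -2.257 / -0.7477 = 3.018.

W_a / W_b ≈ 3.02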